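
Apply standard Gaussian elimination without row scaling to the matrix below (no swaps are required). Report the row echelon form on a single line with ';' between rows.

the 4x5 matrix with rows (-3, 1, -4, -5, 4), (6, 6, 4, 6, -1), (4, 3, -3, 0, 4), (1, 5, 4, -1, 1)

Forward elimination:
R2 <- R2 - (-2)*R1:  [  0   8  -4  -4   7 ]
R3 <- R3 - (-4/3)*R1:  [     0   13/3  -25/3  -20/3   28/3 ]
R4 <- R4 - (-1/3)*R1:  [    0  16/3   8/3  -8/3   7/3 ]
R3 <- R3 - (13/24)*R2:  [      0       0   -37/6    -9/2  133/24 ]
R4 <- R4 - (2/3)*R2:  [    0     0  16/3     0  -7/3 ]
R4 <- R4 - (-32/37)*R3:  [       0        0        0  -144/37    91/37 ]
Row echelon form:
[ -3  1     -4       -5       4 ]
[  0  8     -4       -4       7 ]
[  0  0  -37/6     -9/2  133/24 ]
[  0  0      0  -144/37   91/37 ]

REF = [-3 1 -4 -5 4; 0 8 -4 -4 7; 0 0 -37/6 -9/2 133/24; 0 0 0 -144/37 91/37]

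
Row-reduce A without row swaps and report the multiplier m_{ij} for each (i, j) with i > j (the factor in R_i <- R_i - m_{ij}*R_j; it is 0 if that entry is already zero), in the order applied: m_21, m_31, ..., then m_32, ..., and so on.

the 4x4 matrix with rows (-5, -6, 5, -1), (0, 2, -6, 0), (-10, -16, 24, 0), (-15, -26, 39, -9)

multipliers: 0, 2, 3, -2, -4, 0

Forward elimination:
R2: entry in column 1 is already 0 -> m_{21} = 0 (no row operation needed)
R3 <- R3 - (2)*R1:  [  0  -4  14   2 ]
R4 <- R4 - (3)*R1:  [  0  -8  24  -6 ]
R3 <- R3 - (-2)*R2:  [ 0  0  2  2 ]
R4 <- R4 - (-4)*R2:  [  0   0   0  -6 ]
R4: entry in column 3 is already 0 -> m_{43} = 0 (no row operation needed)
Multipliers (in order of application): m_{21} = 0, m_{31} = 2, m_{41} = 3, m_{32} = -2, m_{42} = -4, m_{43} = 0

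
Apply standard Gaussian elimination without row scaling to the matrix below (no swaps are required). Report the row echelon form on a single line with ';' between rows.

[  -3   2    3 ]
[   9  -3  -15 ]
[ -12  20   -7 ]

REF = [-3 2 3; 0 3 -6; 0 0 5]

Forward elimination:
R2 <- R2 - (-3)*R1:  [  0   3  -6 ]
R3 <- R3 - (4)*R1:  [   0   12  -19 ]
R3 <- R3 - (4)*R2:  [ 0  0  5 ]
Row echelon form:
[ -3  2   3 ]
[  0  3  -6 ]
[  0  0   5 ]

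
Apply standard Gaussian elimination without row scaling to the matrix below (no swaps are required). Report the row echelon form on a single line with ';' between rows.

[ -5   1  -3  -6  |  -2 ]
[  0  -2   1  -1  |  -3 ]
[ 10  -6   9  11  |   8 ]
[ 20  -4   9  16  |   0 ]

Forward elimination:
R3 <- R3 - (-2)*R1:  [  0  -4   3  -1   4 ]
R4 <- R4 - (-4)*R1:  [  0   0  -3  -8  -8 ]
R3 <- R3 - (2)*R2:  [  0   0   1   1  10 ]
R4 <- R4 - (-3)*R3:  [  0   0   0  -5  22 ]
Row echelon form:
[ -5   1  -3  -6  |  -2 ]
[  0  -2   1  -1  |  -3 ]
[  0   0   1   1  |  10 ]
[  0   0   0  -5  |  22 ]

REF = [-5 1 -3 -6 -2; 0 -2 1 -1 -3; 0 0 1 1 10; 0 0 0 -5 22]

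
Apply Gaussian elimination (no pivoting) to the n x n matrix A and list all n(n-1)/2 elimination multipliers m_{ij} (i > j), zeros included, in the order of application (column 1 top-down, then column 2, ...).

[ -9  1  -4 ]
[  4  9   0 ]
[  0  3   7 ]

multipliers: -4/9, 0, 27/85

Forward elimination:
R2 <- R2 - (-4/9)*R1:  [     0   85/9  -16/9 ]
R3: entry in column 1 is already 0 -> m_{31} = 0 (no row operation needed)
R3 <- R3 - (27/85)*R2:  [      0       0  643/85 ]
Multipliers (in order of application): m_{21} = -4/9, m_{31} = 0, m_{32} = 27/85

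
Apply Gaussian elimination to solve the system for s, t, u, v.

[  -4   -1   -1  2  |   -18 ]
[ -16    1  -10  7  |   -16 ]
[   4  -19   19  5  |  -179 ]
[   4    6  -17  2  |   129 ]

(4, 5, -5, -1)

Forward elimination on [A|b]:
R2 <- R2 - (4)*R1:  [  0   5  -6  -1  56 ]
R3 <- R3 - (-1)*R1:  [    0   -20    18     7  -197 ]
R4 <- R4 - (-1)*R1:  [   0    5  -18    4  111 ]
R3 <- R3 - (-4)*R2:  [  0   0  -6   3  27 ]
R4 <- R4 - (1)*R2:  [   0    0  -12    5   55 ]
R4 <- R4 - (2)*R3:  [  0   0   0  -1   1 ]
Row echelon form:
[ -4  -1  -1   2  |  -18 ]
[  0   5  -6  -1  |   56 ]
[  0   0  -6   3  |   27 ]
[  0   0   0  -1  |    1 ]
Back-substitution:
v = (1) / -1 = -1
u = (27 - (3)*(-1)) / -6 = -5
t = (56 - (-6)*(-5) - (-1)*(-1)) / 5 = 5
s = (-18 - (-1)*(5) - (-1)*(-5) - (2)*(-1)) / -4 = 4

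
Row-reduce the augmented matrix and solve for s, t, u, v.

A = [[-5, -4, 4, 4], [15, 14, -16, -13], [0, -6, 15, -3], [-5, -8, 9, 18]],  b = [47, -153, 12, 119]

(-3, -4, 0, 4)

Forward elimination on [A|b]:
R2 <- R2 - (-3)*R1:  [   0    2   -4   -1  -12 ]
R4 <- R4 - (1)*R1:  [  0  -4   5  14  72 ]
R3 <- R3 - (-3)*R2:  [   0    0    3   -6  -24 ]
R4 <- R4 - (-2)*R2:  [  0   0  -3  12  48 ]
R4 <- R4 - (-1)*R3:  [  0   0   0   6  24 ]
Row echelon form:
[ -5  -4   4   4  |   47 ]
[  0   2  -4  -1  |  -12 ]
[  0   0   3  -6  |  -24 ]
[  0   0   0   6  |   24 ]
Back-substitution:
v = (24) / 6 = 4
u = (-24 - (-6)*(4)) / 3 = 0
t = (-12 - (-4)*(0) - (-1)*(4)) / 2 = -4
s = (47 - (-4)*(-4) - (4)*(0) - (4)*(4)) / -5 = -3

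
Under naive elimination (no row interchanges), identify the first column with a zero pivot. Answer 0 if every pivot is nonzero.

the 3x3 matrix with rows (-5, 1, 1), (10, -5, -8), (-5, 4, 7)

first zero-pivot column = 3

Naive forward elimination:
R2 <- R2 - (-2)*R1:  [  0  -3  -6 ]
R3 <- R3 - (1)*R1:  [ 0  3  6 ]
R3 <- R3 - (-1)*R2:  [ 0  0  0 ]
Matrix at this point:
[ -5   1   1 ]
[  0  -3  -6 ]
[  0   0   0 ]
Pivot entry (3,3) in the last row is zero and there are no rows below to swap with -> zero pivot in column 3 (A is singular).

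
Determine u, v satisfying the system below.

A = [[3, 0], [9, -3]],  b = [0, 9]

(0, -3)

Forward elimination on [A|b]:
R2 <- R2 - (3)*R1:  [  0  -3   9 ]
Row echelon form:
[ 3   0  |  0 ]
[ 0  -3  |  9 ]
Back-substitution:
v = (9) / -3 = -3
u = (0) / 3 = 0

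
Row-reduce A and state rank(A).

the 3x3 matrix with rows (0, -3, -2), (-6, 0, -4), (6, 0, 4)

Row reduction:
R1 <-> R2   (pivot in column 1 was zero)
[ -6   0  -4 ]
[  0  -3  -2 ]
[  6   0   4 ]
R3 <- R3 - (-1)*R1:  [ 0  0  0 ]
Row echelon form:
[ -6   0  -4 ]
[  0  -3  -2 ]
[  0   0   0 ]
Nonzero rows / pivot columns: 2

rank(A) = 2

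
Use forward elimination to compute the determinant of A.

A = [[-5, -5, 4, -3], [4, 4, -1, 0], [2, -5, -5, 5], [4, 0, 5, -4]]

Forward elimination:
R2 <- R2 - (-4/5)*R1:  [     0      0   11/5  -12/5 ]
R3 <- R3 - (-2/5)*R1:  [     0     -7  -17/5   19/5 ]
R4 <- R4 - (-4/5)*R1:  [     0     -4   41/5  -32/5 ]
R2 <-> R3   (pivot in column 2 was zero)
[ -5  -5      4     -3 ]
[  0  -7  -17/5   19/5 ]
[  0   0   11/5  -12/5 ]
[  0  -4   41/5  -32/5 ]
R4 <- R4 - (4/7)*R2:  [     0      0   71/7  -60/7 ]
R4 <- R4 - (355/77)*R3:  [      0       0       0  192/77 ]
Upper-triangular form:
[ -5  -5      4      -3 ]
[  0  -7  -17/5    19/5 ]
[  0   0   11/5   -12/5 ]
[  0   0      0  192/77 ]
det(A) = (-1)^1 * (-5) * (-7) * (11/5) * (192/77) = -192  (1 row swap -> sign -1)

det(A) = -192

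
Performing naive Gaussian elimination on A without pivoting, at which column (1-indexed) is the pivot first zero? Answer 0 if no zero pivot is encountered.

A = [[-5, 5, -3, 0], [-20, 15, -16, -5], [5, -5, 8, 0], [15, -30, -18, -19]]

first zero-pivot column = 0

Naive forward elimination:
R2 <- R2 - (4)*R1:  [  0  -5  -4  -5 ]
R3 <- R3 - (-1)*R1:  [ 0  0  5  0 ]
R4 <- R4 - (-3)*R1:  [   0  -15  -27  -19 ]
R4 <- R4 - (3)*R2:  [   0    0  -15   -4 ]
R4 <- R4 - (-3)*R3:  [  0   0   0  -4 ]
All pivots nonzero; naive elimination completes without hitting a zero pivot.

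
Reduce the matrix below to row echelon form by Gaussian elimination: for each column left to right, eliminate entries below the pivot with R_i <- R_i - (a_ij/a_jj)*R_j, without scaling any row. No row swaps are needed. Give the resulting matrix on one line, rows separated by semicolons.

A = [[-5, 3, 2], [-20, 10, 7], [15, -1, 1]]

Forward elimination:
R2 <- R2 - (4)*R1:  [  0  -2  -1 ]
R3 <- R3 - (-3)*R1:  [ 0  8  7 ]
R3 <- R3 - (-4)*R2:  [ 0  0  3 ]
Row echelon form:
[ -5   3   2 ]
[  0  -2  -1 ]
[  0   0   3 ]

REF = [-5 3 2; 0 -2 -1; 0 0 3]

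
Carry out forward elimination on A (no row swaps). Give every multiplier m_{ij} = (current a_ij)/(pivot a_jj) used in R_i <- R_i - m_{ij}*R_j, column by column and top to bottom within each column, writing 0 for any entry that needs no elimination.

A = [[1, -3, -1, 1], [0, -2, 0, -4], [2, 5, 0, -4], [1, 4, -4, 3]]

Forward elimination:
R2: entry in column 1 is already 0 -> m_{21} = 0 (no row operation needed)
R3 <- R3 - (2)*R1:  [  0  11   2  -6 ]
R4 <- R4 - (1)*R1:  [  0   7  -3   2 ]
R3 <- R3 - (-11/2)*R2:  [   0    0    2  -28 ]
R4 <- R4 - (-7/2)*R2:  [   0    0   -3  -12 ]
R4 <- R4 - (-3/2)*R3:  [   0    0    0  -54 ]
Multipliers (in order of application): m_{21} = 0, m_{31} = 2, m_{41} = 1, m_{32} = -11/2, m_{42} = -7/2, m_{43} = -3/2

multipliers: 0, 2, 1, -11/2, -7/2, -3/2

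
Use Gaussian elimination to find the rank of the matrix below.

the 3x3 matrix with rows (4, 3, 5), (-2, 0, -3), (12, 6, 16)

Row reduction:
R2 <- R2 - (-1/2)*R1:  [    0   3/2  -1/2 ]
R3 <- R3 - (3)*R1:  [  0  -3   1 ]
R3 <- R3 - (-2)*R2:  [ 0  0  0 ]
Row echelon form:
[ 4    3     5 ]
[ 0  3/2  -1/2 ]
[ 0    0     0 ]
Nonzero rows / pivot columns: 2

rank(A) = 2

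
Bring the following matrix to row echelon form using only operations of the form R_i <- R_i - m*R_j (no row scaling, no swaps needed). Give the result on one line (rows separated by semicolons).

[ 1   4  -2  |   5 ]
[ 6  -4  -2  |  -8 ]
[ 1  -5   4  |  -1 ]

Forward elimination:
R2 <- R2 - (6)*R1:  [   0  -28   10  -38 ]
R3 <- R3 - (1)*R1:  [  0  -9   6  -6 ]
R3 <- R3 - (9/28)*R2:  [     0      0  39/14  87/14 ]
Row echelon form:
[ 1    4     -2  |      5 ]
[ 0  -28     10  |    -38 ]
[ 0    0  39/14  |  87/14 ]

REF = [1 4 -2 5; 0 -28 10 -38; 0 0 39/14 87/14]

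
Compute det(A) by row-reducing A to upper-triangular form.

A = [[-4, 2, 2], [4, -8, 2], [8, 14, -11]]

Forward elimination:
R2 <- R2 - (-1)*R1:  [  0  -6   4 ]
R3 <- R3 - (-2)*R1:  [  0  18  -7 ]
R3 <- R3 - (-3)*R2:  [ 0  0  5 ]
Upper-triangular form:
[ -4   2  2 ]
[  0  -6  4 ]
[  0   0  5 ]
det(A) = (-1)^0 * (-4) * (-6) * (5) = 120  (0 row swaps -> sign +1)

det(A) = 120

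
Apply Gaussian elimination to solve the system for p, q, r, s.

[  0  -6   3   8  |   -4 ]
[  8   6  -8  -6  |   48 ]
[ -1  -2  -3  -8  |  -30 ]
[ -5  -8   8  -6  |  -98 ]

(2, 4, -4, 4)

Forward elimination on [A|b]:
R1 <-> R2   (pivot in column 1 was zero)
[  8   6  -8  -6   48 ]
[  0  -6   3   8   -4 ]
[ -1  -2  -3  -8  -30 ]
[ -5  -8   8  -6  -98 ]
R3 <- R3 - (-1/8)*R1:  [     0   -5/4     -4  -35/4    -24 ]
R4 <- R4 - (-5/8)*R1:  [     0  -17/4      3  -39/4    -68 ]
R3 <- R3 - (5/24)*R2:  [       0        0    -37/8  -125/12   -139/6 ]
R4 <- R4 - (17/24)*R2:  [       0        0      7/8  -185/12   -391/6 ]
R4 <- R4 - (-7/37)*R3:  [         0          0          0  -1930/111  -7720/111 ]
Row echelon form:
[ 8   6     -8         -6  |         48 ]
[ 0  -6      3          8  |         -4 ]
[ 0   0  -37/8    -125/12  |     -139/6 ]
[ 0   0      0  -1930/111  |  -7720/111 ]
Back-substitution:
s = (-7720/111) / (-1930/111) = 4
r = (-139/6 - (-125/12)*(4)) / (-37/8) = -4
q = (-4 - (3)*(-4) - (8)*(4)) / -6 = 4
p = (48 - (6)*(4) - (-8)*(-4) - (-6)*(4)) / 8 = 2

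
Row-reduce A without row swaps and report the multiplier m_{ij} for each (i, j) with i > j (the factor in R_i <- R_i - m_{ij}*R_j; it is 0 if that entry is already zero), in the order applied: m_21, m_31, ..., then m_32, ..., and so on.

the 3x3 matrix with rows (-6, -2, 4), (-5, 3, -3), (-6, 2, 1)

Forward elimination:
R2 <- R2 - (5/6)*R1:  [     0   14/3  -19/3 ]
R3 <- R3 - (1)*R1:  [  0   4  -3 ]
R3 <- R3 - (6/7)*R2:  [    0     0  17/7 ]
Multipliers (in order of application): m_{21} = 5/6, m_{31} = 1, m_{32} = 6/7

multipliers: 5/6, 1, 6/7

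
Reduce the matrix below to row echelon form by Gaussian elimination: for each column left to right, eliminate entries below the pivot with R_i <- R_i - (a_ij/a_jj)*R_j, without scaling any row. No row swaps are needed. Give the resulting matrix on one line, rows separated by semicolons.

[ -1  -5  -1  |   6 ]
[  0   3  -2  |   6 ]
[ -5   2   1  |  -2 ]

REF = [-1 -5 -1 6; 0 3 -2 6; 0 0 24 -86]

Forward elimination:
R3 <- R3 - (5)*R1:  [   0   27    6  -32 ]
R3 <- R3 - (9)*R2:  [   0    0   24  -86 ]
Row echelon form:
[ -1  -5  -1  |    6 ]
[  0   3  -2  |    6 ]
[  0   0  24  |  -86 ]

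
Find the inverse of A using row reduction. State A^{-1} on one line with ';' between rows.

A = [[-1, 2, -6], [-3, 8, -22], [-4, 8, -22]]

inverse = [0 1 -1; -11/2 1/2 1; -2 0 1/2]

Gauss-Jordan on [A | I]:
R1 <- (1/-1)*R1:  [  1  -2   6  |  -1   0   0 ]
R2 <- R2 - (-3)*R1:  [  0   2  -4  |  -3   1   0 ]
R3 <- R3 - (-4)*R1:  [  0   0   2  |  -4   0   1 ]
R2 <- (1/2)*R2:  [    0     1    -2  |  -3/2   1/2     0 ]
R1 <- R1 - (-2)*R2:  [  1   0   2  |  -4   1   0 ]
R3 <- (1/2)*R3:  [   0    0    1  |   -2    0  1/2 ]
R1 <- R1 - (2)*R3:  [  1   0   0  |   0   1  -1 ]
R2 <- R2 - (-2)*R3:  [     0      1      0  |  -11/2    1/2      1 ]
Right block of [I | A^{-1}] is the inverse:
[     0    1   -1 ]
[ -11/2  1/2    1 ]
[    -2    0  1/2 ]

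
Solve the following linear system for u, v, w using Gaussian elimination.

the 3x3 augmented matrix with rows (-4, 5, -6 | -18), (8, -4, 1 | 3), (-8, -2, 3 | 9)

(0, 0, 3)

Forward elimination on [A|b]:
R2 <- R2 - (-2)*R1:  [   0    6  -11  -33 ]
R3 <- R3 - (2)*R1:  [   0  -12   15   45 ]
R3 <- R3 - (-2)*R2:  [   0    0   -7  -21 ]
Row echelon form:
[ -4  5   -6  |  -18 ]
[  0  6  -11  |  -33 ]
[  0  0   -7  |  -21 ]
Back-substitution:
w = (-21) / -7 = 3
v = (-33 - (-11)*(3)) / 6 = 0
u = (-18 - (5)*(0) - (-6)*(3)) / -4 = 0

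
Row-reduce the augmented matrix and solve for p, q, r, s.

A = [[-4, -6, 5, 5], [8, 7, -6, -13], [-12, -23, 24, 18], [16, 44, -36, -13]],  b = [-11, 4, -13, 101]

(4, 5, 4, 3)

Forward elimination on [A|b]:
R2 <- R2 - (-2)*R1:  [   0   -5    4   -3  -18 ]
R3 <- R3 - (3)*R1:  [  0  -5   9   3  20 ]
R4 <- R4 - (-4)*R1:  [   0   20  -16    7   57 ]
R3 <- R3 - (1)*R2:  [  0   0   5   6  38 ]
R4 <- R4 - (-4)*R2:  [   0    0    0   -5  -15 ]
Row echelon form:
[ -4  -6  5   5  |  -11 ]
[  0  -5  4  -3  |  -18 ]
[  0   0  5   6  |   38 ]
[  0   0  0  -5  |  -15 ]
Back-substitution:
s = (-15) / -5 = 3
r = (38 - (6)*(3)) / 5 = 4
q = (-18 - (4)*(4) - (-3)*(3)) / -5 = 5
p = (-11 - (-6)*(5) - (5)*(4) - (5)*(3)) / -4 = 4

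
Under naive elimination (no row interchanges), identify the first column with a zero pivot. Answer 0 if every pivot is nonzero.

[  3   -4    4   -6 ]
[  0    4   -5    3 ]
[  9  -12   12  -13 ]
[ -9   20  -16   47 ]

first zero-pivot column = 3

Naive forward elimination:
R3 <- R3 - (3)*R1:  [ 0  0  0  5 ]
R4 <- R4 - (-3)*R1:  [  0   8  -4  29 ]
R4 <- R4 - (2)*R2:  [  0   0   6  23 ]
Matrix at this point:
[ 3  -4   4  -6 ]
[ 0   4  -5   3 ]
[ 0   0   0   5 ]
[ 0   0   6  23 ]
Pivot entry (3,3) is zero but row 4 has 6 in column 3 -> naive elimination stops; a row interchange (e.g. R3 <-> R4) would be required here.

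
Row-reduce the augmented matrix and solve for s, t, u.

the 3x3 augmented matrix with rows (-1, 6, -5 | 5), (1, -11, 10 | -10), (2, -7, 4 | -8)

Forward elimination on [A|b]:
R2 <- R2 - (-1)*R1:  [  0  -5   5  -5 ]
R3 <- R3 - (-2)*R1:  [  0   5  -6   2 ]
R3 <- R3 - (-1)*R2:  [  0   0  -1  -3 ]
Row echelon form:
[ -1   6  -5  |   5 ]
[  0  -5   5  |  -5 ]
[  0   0  -1  |  -3 ]
Back-substitution:
u = (-3) / -1 = 3
t = (-5 - (5)*(3)) / -5 = 4
s = (5 - (6)*(4) - (-5)*(3)) / -1 = 4

(4, 4, 3)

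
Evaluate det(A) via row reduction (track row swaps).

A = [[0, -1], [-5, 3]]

det(A) = -5

Forward elimination:
R1 <-> R2   (pivot in column 1 was zero)
[ -5   3 ]
[  0  -1 ]
Upper-triangular form:
[ -5   3 ]
[  0  -1 ]
det(A) = (-1)^1 * (-5) * (-1) = -5  (1 row swap -> sign -1)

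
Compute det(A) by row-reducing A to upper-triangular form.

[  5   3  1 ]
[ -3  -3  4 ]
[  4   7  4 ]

det(A) = -125

Forward elimination:
R2 <- R2 - (-3/5)*R1:  [    0  -6/5  23/5 ]
R3 <- R3 - (4/5)*R1:  [    0  23/5  16/5 ]
R3 <- R3 - (-23/6)*R2:  [     0      0  125/6 ]
Upper-triangular form:
[ 5     3      1 ]
[ 0  -6/5   23/5 ]
[ 0     0  125/6 ]
det(A) = (-1)^0 * (5) * (-6/5) * (125/6) = -125  (0 row swaps -> sign +1)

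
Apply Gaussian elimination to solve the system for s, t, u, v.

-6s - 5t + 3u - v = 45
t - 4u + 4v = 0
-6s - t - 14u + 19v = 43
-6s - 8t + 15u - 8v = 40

Forward elimination on [A|b]:
R3 <- R3 - (1)*R1:  [   0    4  -17   20   -2 ]
R4 <- R4 - (1)*R1:  [  0  -3  12  -7  -5 ]
R3 <- R3 - (4)*R2:  [  0   0  -1   4  -2 ]
R4 <- R4 - (-3)*R2:  [  0   0   0   5  -5 ]
Row echelon form:
[ -6  -5   3  -1  |  45 ]
[  0   1  -4   4  |   0 ]
[  0   0  -1   4  |  -2 ]
[  0   0   0   5  |  -5 ]
Back-substitution:
v = (-5) / 5 = -1
u = (-2 - (4)*(-1)) / -1 = -2
t = (0 - (-4)*(-2) - (4)*(-1)) / 1 = -4
s = (45 - (-5)*(-4) - (3)*(-2) - (-1)*(-1)) / -6 = -5

(-5, -4, -2, -1)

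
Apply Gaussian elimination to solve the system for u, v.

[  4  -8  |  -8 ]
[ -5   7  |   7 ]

Forward elimination on [A|b]:
R2 <- R2 - (-5/4)*R1:  [  0  -3  -3 ]
Row echelon form:
[ 4  -8  |  -8 ]
[ 0  -3  |  -3 ]
Back-substitution:
v = (-3) / -3 = 1
u = (-8 - (-8)*(1)) / 4 = 0

(0, 1)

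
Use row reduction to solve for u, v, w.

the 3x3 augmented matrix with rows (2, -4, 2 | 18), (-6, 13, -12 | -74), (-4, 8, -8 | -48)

Forward elimination on [A|b]:
R2 <- R2 - (-3)*R1:  [   0    1   -6  -20 ]
R3 <- R3 - (-2)*R1:  [   0    0   -4  -12 ]
Row echelon form:
[ 2  -4   2  |   18 ]
[ 0   1  -6  |  -20 ]
[ 0   0  -4  |  -12 ]
Back-substitution:
w = (-12) / -4 = 3
v = (-20 - (-6)*(3)) / 1 = -2
u = (18 - (-4)*(-2) - (2)*(3)) / 2 = 2

(2, -2, 3)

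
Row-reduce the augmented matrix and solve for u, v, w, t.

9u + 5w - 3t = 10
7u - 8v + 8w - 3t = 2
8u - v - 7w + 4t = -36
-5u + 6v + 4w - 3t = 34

(-1, 2, 2, -3)

Forward elimination on [A|b]:
R2 <- R2 - (7/9)*R1:  [     0     -8   37/9   -2/3  -52/9 ]
R3 <- R3 - (8/9)*R1:  [      0      -1  -103/9    20/3  -404/9 ]
R4 <- R4 - (-5/9)*R1:  [     0      6   61/9  -14/3  356/9 ]
R3 <- R3 - (1/8)*R2:  [       0        0  -287/24     27/4   -265/6 ]
R4 <- R4 - (-3/4)*R2:  [      0       0  355/36   -31/6   317/9 ]
R4 <- R4 - (-710/861)*R3:  [        0         0         0   344/861  -344/287 ]
Row echelon form:
[ 9   0        5       -3  |        10 ]
[ 0  -8     37/9     -2/3  |     -52/9 ]
[ 0   0  -287/24     27/4  |    -265/6 ]
[ 0   0        0  344/861  |  -344/287 ]
Back-substitution:
t = (-344/287) / (344/861) = -3
w = (-265/6 - (27/4)*(-3)) / (-287/24) = 2
v = (-52/9 - (37/9)*(2) - (-2/3)*(-3)) / -8 = 2
u = (10 - (5)*(2) - (-3)*(-3)) / 9 = -1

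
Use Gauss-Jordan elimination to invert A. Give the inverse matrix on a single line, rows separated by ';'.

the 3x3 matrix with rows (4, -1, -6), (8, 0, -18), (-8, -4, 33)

inverse = [-3 19/8 3/4; -5 7/2 1; -4/3 1 1/3]

Gauss-Jordan on [A | I]:
R1 <- (1/4)*R1:  [    1  -1/4  -3/2  |   1/4     0     0 ]
R2 <- R2 - (8)*R1:  [  0   2  -6  |  -2   1   0 ]
R3 <- R3 - (-8)*R1:  [  0  -6  21  |   2   0   1 ]
R2 <- (1/2)*R2:  [   0    1   -3  |   -1  1/2    0 ]
R1 <- R1 - (-1/4)*R2:  [    1     0  -9/4  |     0   1/8     0 ]
R3 <- R3 - (-6)*R2:  [  0   0   3  |  -4   3   1 ]
R3 <- (1/3)*R3:  [    0     0     1  |  -4/3     1   1/3 ]
R1 <- R1 - (-9/4)*R3:  [    1     0     0  |    -3  19/8   3/4 ]
R2 <- R2 - (-3)*R3:  [   0    1    0  |   -5  7/2    1 ]
Right block of [I | A^{-1}] is the inverse:
[   -3  19/8  3/4 ]
[   -5   7/2    1 ]
[ -4/3     1  1/3 ]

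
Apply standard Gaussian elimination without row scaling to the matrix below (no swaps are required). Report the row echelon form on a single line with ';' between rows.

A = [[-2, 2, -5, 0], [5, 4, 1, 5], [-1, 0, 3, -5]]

REF = [-2 2 -5 0; 0 9 -23/2 5; 0 0 38/9 -40/9]

Forward elimination:
R2 <- R2 - (-5/2)*R1:  [     0      9  -23/2      5 ]
R3 <- R3 - (1/2)*R1:  [    0    -1  11/2    -5 ]
R3 <- R3 - (-1/9)*R2:  [     0      0   38/9  -40/9 ]
Row echelon form:
[ -2  2     -5      0 ]
[  0  9  -23/2      5 ]
[  0  0   38/9  -40/9 ]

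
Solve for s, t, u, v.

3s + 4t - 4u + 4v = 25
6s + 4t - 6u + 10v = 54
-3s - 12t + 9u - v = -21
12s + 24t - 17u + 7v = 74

Forward elimination on [A|b]:
R2 <- R2 - (2)*R1:  [  0  -4   2   2   4 ]
R3 <- R3 - (-1)*R1:  [  0  -8   5   3   4 ]
R4 <- R4 - (4)*R1:  [   0    8   -1   -9  -26 ]
R3 <- R3 - (2)*R2:  [  0   0   1  -1  -4 ]
R4 <- R4 - (-2)*R2:  [   0    0    3   -5  -18 ]
R4 <- R4 - (3)*R3:  [  0   0   0  -2  -6 ]
Row echelon form:
[ 3   4  -4   4  |  25 ]
[ 0  -4   2   2  |   4 ]
[ 0   0   1  -1  |  -4 ]
[ 0   0   0  -2  |  -6 ]
Back-substitution:
v = (-6) / -2 = 3
u = (-4 - (-1)*(3)) / 1 = -1
t = (4 - (2)*(-1) - (2)*(3)) / -4 = 0
s = (25 - (4)*(0) - (-4)*(-1) - (4)*(3)) / 3 = 3

(3, 0, -1, 3)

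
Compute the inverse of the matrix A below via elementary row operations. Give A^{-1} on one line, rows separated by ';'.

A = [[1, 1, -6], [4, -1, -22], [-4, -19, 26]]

Gauss-Jordan on [A | I]:
R2 <- R2 - (4)*R1:  [  0  -5   2  |  -4   1   0 ]
R3 <- R3 - (-4)*R1:  [   0  -15    2  |    4    0    1 ]
R2 <- (1/-5)*R2:  [    0     1  -2/5  |   4/5  -1/5     0 ]
R1 <- R1 - (1)*R2:  [     1      0  -28/5  |    1/5    1/5      0 ]
R3 <- R3 - (-15)*R2:  [  0   0  -4  |  16  -3   1 ]
R3 <- (1/-4)*R3:  [    0     0     1  |    -4   3/4  -1/4 ]
R1 <- R1 - (-28/5)*R3:  [      1       0       0  |  -111/5    22/5    -7/5 ]
R2 <- R2 - (-2/5)*R3:  [     0      1      0  |   -4/5   1/10  -1/10 ]
Right block of [I | A^{-1}] is the inverse:
[ -111/5  22/5   -7/5 ]
[   -4/5  1/10  -1/10 ]
[     -4   3/4   -1/4 ]

inverse = [-111/5 22/5 -7/5; -4/5 1/10 -1/10; -4 3/4 -1/4]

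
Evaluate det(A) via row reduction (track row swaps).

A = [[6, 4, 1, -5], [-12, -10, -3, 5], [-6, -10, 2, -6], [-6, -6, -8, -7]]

Forward elimination:
R2 <- R2 - (-2)*R1:  [  0  -2  -1  -5 ]
R3 <- R3 - (-1)*R1:  [   0   -6    3  -11 ]
R4 <- R4 - (-1)*R1:  [   0   -2   -7  -12 ]
R3 <- R3 - (3)*R2:  [ 0  0  6  4 ]
R4 <- R4 - (1)*R2:  [  0   0  -6  -7 ]
R4 <- R4 - (-1)*R3:  [  0   0   0  -3 ]
Upper-triangular form:
[ 6   4   1  -5 ]
[ 0  -2  -1  -5 ]
[ 0   0   6   4 ]
[ 0   0   0  -3 ]
det(A) = (-1)^0 * (6) * (-2) * (6) * (-3) = 216  (0 row swaps -> sign +1)

det(A) = 216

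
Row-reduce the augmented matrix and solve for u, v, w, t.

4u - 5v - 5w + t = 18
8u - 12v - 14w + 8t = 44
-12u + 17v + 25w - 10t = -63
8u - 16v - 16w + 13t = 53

(3, -1, 0, 1)

Forward elimination on [A|b]:
R2 <- R2 - (2)*R1:  [  0  -2  -4   6   8 ]
R3 <- R3 - (-3)*R1:  [  0   2  10  -7  -9 ]
R4 <- R4 - (2)*R1:  [  0  -6  -6  11  17 ]
R3 <- R3 - (-1)*R2:  [  0   0   6  -1  -1 ]
R4 <- R4 - (3)*R2:  [  0   0   6  -7  -7 ]
R4 <- R4 - (1)*R3:  [  0   0   0  -6  -6 ]
Row echelon form:
[ 4  -5  -5   1  |  18 ]
[ 0  -2  -4   6  |   8 ]
[ 0   0   6  -1  |  -1 ]
[ 0   0   0  -6  |  -6 ]
Back-substitution:
t = (-6) / -6 = 1
w = (-1 - (-1)*(1)) / 6 = 0
v = (8 - (-4)*(0) - (6)*(1)) / -2 = -1
u = (18 - (-5)*(-1) - (-5)*(0) - (1)*(1)) / 4 = 3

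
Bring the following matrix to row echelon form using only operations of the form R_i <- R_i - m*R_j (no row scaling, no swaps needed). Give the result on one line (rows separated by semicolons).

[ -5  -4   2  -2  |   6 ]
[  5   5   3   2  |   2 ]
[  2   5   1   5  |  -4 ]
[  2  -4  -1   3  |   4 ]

Forward elimination:
R2 <- R2 - (-1)*R1:  [ 0  1  5  0  8 ]
R3 <- R3 - (-2/5)*R1:  [    0  17/5   9/5  21/5  -8/5 ]
R4 <- R4 - (-2/5)*R1:  [     0  -28/5   -1/5   11/5   32/5 ]
R3 <- R3 - (17/5)*R2:  [      0       0   -76/5    21/5  -144/5 ]
R4 <- R4 - (-28/5)*R2:  [     0      0  139/5   11/5  256/5 ]
R4 <- R4 - (-139/76)*R3:  [      0       0       0  751/76  -28/19 ]
Row echelon form:
[ -5  -4      2      -2  |       6 ]
[  0   1      5       0  |       8 ]
[  0   0  -76/5    21/5  |  -144/5 ]
[  0   0      0  751/76  |  -28/19 ]

REF = [-5 -4 2 -2 6; 0 1 5 0 8; 0 0 -76/5 21/5 -144/5; 0 0 0 751/76 -28/19]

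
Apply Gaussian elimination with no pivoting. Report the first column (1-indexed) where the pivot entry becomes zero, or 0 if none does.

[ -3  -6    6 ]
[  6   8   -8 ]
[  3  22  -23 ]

first zero-pivot column = 0

Naive forward elimination:
R2 <- R2 - (-2)*R1:  [  0  -4   4 ]
R3 <- R3 - (-1)*R1:  [   0   16  -17 ]
R3 <- R3 - (-4)*R2:  [  0   0  -1 ]
All pivots nonzero; naive elimination completes without hitting a zero pivot.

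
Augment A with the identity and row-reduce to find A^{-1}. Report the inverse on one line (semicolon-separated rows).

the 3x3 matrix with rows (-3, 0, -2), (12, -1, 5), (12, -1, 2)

Gauss-Jordan on [A | I]:
R1 <- (1/-3)*R1:  [    1     0   2/3  |  -1/3     0     0 ]
R2 <- R2 - (12)*R1:  [  0  -1  -3  |   4   1   0 ]
R3 <- R3 - (12)*R1:  [  0  -1  -6  |   4   0   1 ]
R2 <- (1/-1)*R2:  [  0   1   3  |  -4  -1   0 ]
R3 <- R3 - (-1)*R2:  [  0   0  -3  |   0  -1   1 ]
R3 <- (1/-3)*R3:  [    0     0     1  |     0   1/3  -1/3 ]
R1 <- R1 - (2/3)*R3:  [    1     0     0  |  -1/3  -2/9   2/9 ]
R2 <- R2 - (3)*R3:  [  0   1   0  |  -4  -2   1 ]
Right block of [I | A^{-1}] is the inverse:
[ -1/3  -2/9   2/9 ]
[   -4    -2     1 ]
[    0   1/3  -1/3 ]

inverse = [-1/3 -2/9 2/9; -4 -2 1; 0 1/3 -1/3]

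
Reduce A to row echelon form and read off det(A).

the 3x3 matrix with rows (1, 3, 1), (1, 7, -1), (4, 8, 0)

Forward elimination:
R2 <- R2 - (1)*R1:  [  0   4  -2 ]
R3 <- R3 - (4)*R1:  [  0  -4  -4 ]
R3 <- R3 - (-1)*R2:  [  0   0  -6 ]
Upper-triangular form:
[ 1  3   1 ]
[ 0  4  -2 ]
[ 0  0  -6 ]
det(A) = (-1)^0 * (1) * (4) * (-6) = -24  (0 row swaps -> sign +1)

det(A) = -24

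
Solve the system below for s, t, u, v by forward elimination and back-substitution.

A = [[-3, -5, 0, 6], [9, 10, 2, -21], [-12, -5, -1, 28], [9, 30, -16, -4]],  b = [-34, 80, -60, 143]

Forward elimination on [A|b]:
R2 <- R2 - (-3)*R1:  [   0   -5    2   -3  -22 ]
R3 <- R3 - (4)*R1:  [  0  15  -1   4  76 ]
R4 <- R4 - (-3)*R1:  [   0   15  -16   14   41 ]
R3 <- R3 - (-3)*R2:  [  0   0   5  -5  10 ]
R4 <- R4 - (-3)*R2:  [   0    0  -10    5  -25 ]
R4 <- R4 - (-2)*R3:  [  0   0   0  -5  -5 ]
Row echelon form:
[ -3  -5  0   6  |  -34 ]
[  0  -5  2  -3  |  -22 ]
[  0   0  5  -5  |   10 ]
[  0   0  0  -5  |   -5 ]
Back-substitution:
v = (-5) / -5 = 1
u = (10 - (-5)*(1)) / 5 = 3
t = (-22 - (2)*(3) - (-3)*(1)) / -5 = 5
s = (-34 - (-5)*(5) - (6)*(1)) / -3 = 5

(5, 5, 3, 1)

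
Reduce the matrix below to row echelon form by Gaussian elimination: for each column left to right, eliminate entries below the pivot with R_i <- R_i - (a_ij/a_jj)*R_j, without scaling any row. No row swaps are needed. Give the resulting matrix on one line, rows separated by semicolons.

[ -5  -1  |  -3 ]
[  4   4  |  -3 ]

Forward elimination:
R2 <- R2 - (-4/5)*R1:  [     0   16/5  -27/5 ]
Row echelon form:
[ -5    -1  |     -3 ]
[  0  16/5  |  -27/5 ]

REF = [-5 -1 -3; 0 16/5 -27/5]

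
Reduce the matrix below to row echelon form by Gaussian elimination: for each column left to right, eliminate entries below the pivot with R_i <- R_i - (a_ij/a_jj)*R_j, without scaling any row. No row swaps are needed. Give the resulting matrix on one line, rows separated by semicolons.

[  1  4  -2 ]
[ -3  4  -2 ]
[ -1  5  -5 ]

Forward elimination:
R2 <- R2 - (-3)*R1:  [  0  16  -8 ]
R3 <- R3 - (-1)*R1:  [  0   9  -7 ]
R3 <- R3 - (9/16)*R2:  [    0     0  -5/2 ]
Row echelon form:
[ 1   4    -2 ]
[ 0  16    -8 ]
[ 0   0  -5/2 ]

REF = [1 4 -2; 0 16 -8; 0 0 -5/2]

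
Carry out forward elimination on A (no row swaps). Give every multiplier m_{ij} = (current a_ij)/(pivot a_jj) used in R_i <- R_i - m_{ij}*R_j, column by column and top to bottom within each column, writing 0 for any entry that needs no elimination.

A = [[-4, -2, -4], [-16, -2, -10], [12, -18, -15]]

Forward elimination:
R2 <- R2 - (4)*R1:  [ 0  6  6 ]
R3 <- R3 - (-3)*R1:  [   0  -24  -27 ]
R3 <- R3 - (-4)*R2:  [  0   0  -3 ]
Multipliers (in order of application): m_{21} = 4, m_{31} = -3, m_{32} = -4

multipliers: 4, -3, -4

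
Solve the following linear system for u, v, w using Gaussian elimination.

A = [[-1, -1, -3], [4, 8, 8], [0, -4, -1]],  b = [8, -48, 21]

(0, -5, -1)

Forward elimination on [A|b]:
R2 <- R2 - (-4)*R1:  [   0    4   -4  -16 ]
R3 <- R3 - (-1)*R2:  [  0   0  -5   5 ]
Row echelon form:
[ -1  -1  -3  |    8 ]
[  0   4  -4  |  -16 ]
[  0   0  -5  |    5 ]
Back-substitution:
w = (5) / -5 = -1
v = (-16 - (-4)*(-1)) / 4 = -5
u = (8 - (-1)*(-5) - (-3)*(-1)) / -1 = 0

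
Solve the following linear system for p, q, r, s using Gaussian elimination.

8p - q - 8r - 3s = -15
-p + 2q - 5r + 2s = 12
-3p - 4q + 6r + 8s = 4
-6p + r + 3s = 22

Forward elimination on [A|b]:
R2 <- R2 - (-1/8)*R1:  [    0  15/8    -6  13/8  81/8 ]
R3 <- R3 - (-3/8)*R1:  [     0  -35/8      3   55/8  -13/8 ]
R4 <- R4 - (-3/4)*R1:  [    0  -3/4    -5   3/4  43/4 ]
R3 <- R3 - (-7/3)*R2:  [    0     0   -11  32/3    22 ]
R4 <- R4 - (-2/5)*R2:  [     0      0  -37/5    7/5   74/5 ]
R4 <- R4 - (37/55)*R3:  [        0         0         0  -953/165         0 ]
Row echelon form:
[ 8    -1   -8        -3  |   -15 ]
[ 0  15/8   -6      13/8  |  81/8 ]
[ 0     0  -11      32/3  |    22 ]
[ 0     0    0  -953/165  |     0 ]
Back-substitution:
s = (0) / (-953/165) = 0
r = (22 - (32/3)*(0)) / -11 = -2
q = (81/8 - (-6)*(-2) - (13/8)*(0)) / (15/8) = -1
p = (-15 - (-1)*(-1) - (-8)*(-2) - (-3)*(0)) / 8 = -4

(-4, -1, -2, 0)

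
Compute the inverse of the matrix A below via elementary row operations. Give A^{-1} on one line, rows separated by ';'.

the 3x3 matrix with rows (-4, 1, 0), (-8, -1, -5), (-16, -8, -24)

Gauss-Jordan on [A | I]:
R1 <- (1/-4)*R1:  [    1  -1/4     0  |  -1/4     0     0 ]
R2 <- R2 - (-8)*R1:  [  0  -3  -5  |  -2   1   0 ]
R3 <- R3 - (-16)*R1:  [   0  -12  -24  |   -4    0    1 ]
R2 <- (1/-3)*R2:  [    0     1   5/3  |   2/3  -1/3     0 ]
R1 <- R1 - (-1/4)*R2:  [     1      0   5/12  |  -1/12  -1/12      0 ]
R3 <- R3 - (-12)*R2:  [  0   0  -4  |   4  -4   1 ]
R3 <- (1/-4)*R3:  [    0     0     1  |    -1     1  -1/4 ]
R1 <- R1 - (5/12)*R3:  [    1     0     0  |   1/3  -1/2  5/48 ]
R2 <- R2 - (5/3)*R3:  [    0     1     0  |   7/3    -2  5/12 ]
Right block of [I | A^{-1}] is the inverse:
[ 1/3  -1/2  5/48 ]
[ 7/3    -2  5/12 ]
[  -1     1  -1/4 ]

inverse = [1/3 -1/2 5/48; 7/3 -2 5/12; -1 1 -1/4]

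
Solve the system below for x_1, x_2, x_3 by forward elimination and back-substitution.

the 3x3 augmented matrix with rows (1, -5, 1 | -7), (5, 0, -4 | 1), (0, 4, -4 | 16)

(-3, 0, -4)

Forward elimination on [A|b]:
R2 <- R2 - (5)*R1:  [  0  25  -9  36 ]
R3 <- R3 - (4/25)*R2:  [      0       0  -64/25  256/25 ]
Row echelon form:
[ 1  -5       1  |      -7 ]
[ 0  25      -9  |      36 ]
[ 0   0  -64/25  |  256/25 ]
Back-substitution:
x_3 = (256/25) / (-64/25) = -4
x_2 = (36 - (-9)*(-4)) / 25 = 0
x_1 = (-7 - (-5)*(0) - (1)*(-4)) / 1 = -3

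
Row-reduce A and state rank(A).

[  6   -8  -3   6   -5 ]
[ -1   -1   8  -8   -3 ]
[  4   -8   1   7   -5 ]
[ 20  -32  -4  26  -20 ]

Row reduction:
R2 <- R2 - (-1/6)*R1:  [     0   -7/3   15/2     -7  -23/6 ]
R3 <- R3 - (2/3)*R1:  [    0  -8/3     3     3  -5/3 ]
R4 <- R4 - (10/3)*R1:  [     0  -16/3      6      6  -10/3 ]
R3 <- R3 - (8/7)*R2:  [     0      0  -39/7     11   19/7 ]
R4 <- R4 - (16/7)*R2:  [     0      0  -78/7     22   38/7 ]
R4 <- R4 - (2)*R3:  [ 0  0  0  0  0 ]
Row echelon form:
[ 6    -8     -3   6     -5 ]
[ 0  -7/3   15/2  -7  -23/6 ]
[ 0     0  -39/7  11   19/7 ]
[ 0     0      0   0      0 ]
Nonzero rows / pivot columns: 3

rank(A) = 3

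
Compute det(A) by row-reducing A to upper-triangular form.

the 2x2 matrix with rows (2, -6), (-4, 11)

det(A) = -2

Forward elimination:
R2 <- R2 - (-2)*R1:  [  0  -1 ]
Upper-triangular form:
[ 2  -6 ]
[ 0  -1 ]
det(A) = (-1)^0 * (2) * (-1) = -2  (0 row swaps -> sign +1)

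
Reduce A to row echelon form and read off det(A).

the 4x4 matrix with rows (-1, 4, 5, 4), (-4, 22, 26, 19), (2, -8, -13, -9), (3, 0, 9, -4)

det(A) = -36

Forward elimination:
R2 <- R2 - (4)*R1:  [ 0  6  6  3 ]
R3 <- R3 - (-2)*R1:  [  0   0  -3  -1 ]
R4 <- R4 - (-3)*R1:  [  0  12  24   8 ]
R4 <- R4 - (2)*R2:  [  0   0  12   2 ]
R4 <- R4 - (-4)*R3:  [  0   0   0  -2 ]
Upper-triangular form:
[ -1  4   5   4 ]
[  0  6   6   3 ]
[  0  0  -3  -1 ]
[  0  0   0  -2 ]
det(A) = (-1)^0 * (-1) * (6) * (-3) * (-2) = -36  (0 row swaps -> sign +1)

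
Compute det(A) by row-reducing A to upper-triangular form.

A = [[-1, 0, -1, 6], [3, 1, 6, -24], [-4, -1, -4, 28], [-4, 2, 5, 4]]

Forward elimination:
R2 <- R2 - (-3)*R1:  [  0   1   3  -6 ]
R3 <- R3 - (4)*R1:  [  0  -1   0   4 ]
R4 <- R4 - (4)*R1:  [   0    2    9  -20 ]
R3 <- R3 - (-1)*R2:  [  0   0   3  -2 ]
R4 <- R4 - (2)*R2:  [  0   0   3  -8 ]
R4 <- R4 - (1)*R3:  [  0   0   0  -6 ]
Upper-triangular form:
[ -1  0  -1   6 ]
[  0  1   3  -6 ]
[  0  0   3  -2 ]
[  0  0   0  -6 ]
det(A) = (-1)^0 * (-1) * (1) * (3) * (-6) = 18  (0 row swaps -> sign +1)

det(A) = 18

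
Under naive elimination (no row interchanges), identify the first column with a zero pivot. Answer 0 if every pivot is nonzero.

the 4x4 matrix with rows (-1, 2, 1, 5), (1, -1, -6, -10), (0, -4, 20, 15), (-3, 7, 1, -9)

Naive forward elimination:
R2 <- R2 - (-1)*R1:  [  0   1  -5  -5 ]
R4 <- R4 - (3)*R1:  [   0    1   -2  -24 ]
R3 <- R3 - (-4)*R2:  [  0   0   0  -5 ]
R4 <- R4 - (1)*R2:  [   0    0    3  -19 ]
Matrix at this point:
[ -1  2   1    5 ]
[  0  1  -5   -5 ]
[  0  0   0   -5 ]
[  0  0   3  -19 ]
Pivot entry (3,3) is zero but row 4 has 3 in column 3 -> naive elimination stops; a row interchange (e.g. R3 <-> R4) would be required here.

first zero-pivot column = 3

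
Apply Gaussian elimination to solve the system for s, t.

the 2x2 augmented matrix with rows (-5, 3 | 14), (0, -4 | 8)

(-4, -2)

Forward elimination on [A|b]:
Row echelon form:
[ -5   3  |  14 ]
[  0  -4  |   8 ]
Back-substitution:
t = (8) / -4 = -2
s = (14 - (3)*(-2)) / -5 = -4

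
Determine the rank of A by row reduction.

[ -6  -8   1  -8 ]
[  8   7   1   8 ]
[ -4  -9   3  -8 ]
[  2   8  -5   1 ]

Row reduction:
R2 <- R2 - (-4/3)*R1:  [     0  -11/3    7/3   -8/3 ]
R3 <- R3 - (2/3)*R1:  [     0  -11/3    7/3   -8/3 ]
R4 <- R4 - (-1/3)*R1:  [     0   16/3  -14/3   -5/3 ]
R3 <- R3 - (1)*R2:  [ 0  0  0  0 ]
R4 <- R4 - (-16/11)*R2:  [      0       0  -14/11  -61/11 ]
R3 <-> R4   (pivot in column 3 was zero)
[ -6     -8       1      -8 ]
[  0  -11/3     7/3    -8/3 ]
[  0      0  -14/11  -61/11 ]
[  0      0       0       0 ]
Row echelon form:
[ -6     -8       1      -8 ]
[  0  -11/3     7/3    -8/3 ]
[  0      0  -14/11  -61/11 ]
[  0      0       0       0 ]
Nonzero rows / pivot columns: 3

rank(A) = 3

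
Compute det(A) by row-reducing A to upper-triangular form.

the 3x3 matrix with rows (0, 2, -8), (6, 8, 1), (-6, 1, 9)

Forward elimination:
R1 <-> R2   (pivot in column 1 was zero)
[  6  8   1 ]
[  0  2  -8 ]
[ -6  1   9 ]
R3 <- R3 - (-1)*R1:  [  0   9  10 ]
R3 <- R3 - (9/2)*R2:  [  0   0  46 ]
Upper-triangular form:
[ 6  8   1 ]
[ 0  2  -8 ]
[ 0  0  46 ]
det(A) = (-1)^1 * (6) * (2) * (46) = -552  (1 row swap -> sign -1)

det(A) = -552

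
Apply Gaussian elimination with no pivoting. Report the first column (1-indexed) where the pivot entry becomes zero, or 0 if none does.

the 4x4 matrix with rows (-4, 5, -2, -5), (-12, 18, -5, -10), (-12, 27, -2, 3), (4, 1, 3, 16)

first zero-pivot column = 3

Naive forward elimination:
R2 <- R2 - (3)*R1:  [ 0  3  1  5 ]
R3 <- R3 - (3)*R1:  [  0  12   4  18 ]
R4 <- R4 - (-1)*R1:  [  0   6   1  11 ]
R3 <- R3 - (4)*R2:  [  0   0   0  -2 ]
R4 <- R4 - (2)*R2:  [  0   0  -1   1 ]
Matrix at this point:
[ -4  5  -2  -5 ]
[  0  3   1   5 ]
[  0  0   0  -2 ]
[  0  0  -1   1 ]
Pivot entry (3,3) is zero but row 4 has -1 in column 3 -> naive elimination stops; a row interchange (e.g. R3 <-> R4) would be required here.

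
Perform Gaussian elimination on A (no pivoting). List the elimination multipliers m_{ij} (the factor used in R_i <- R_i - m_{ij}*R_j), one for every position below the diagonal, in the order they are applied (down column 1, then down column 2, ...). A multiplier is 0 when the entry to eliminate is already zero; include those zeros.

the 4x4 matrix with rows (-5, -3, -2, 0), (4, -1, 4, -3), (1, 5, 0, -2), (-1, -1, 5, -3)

Forward elimination:
R2 <- R2 - (-4/5)*R1:  [     0  -17/5   12/5     -3 ]
R3 <- R3 - (-1/5)*R1:  [    0  22/5  -2/5    -2 ]
R4 <- R4 - (1/5)*R1:  [    0  -2/5  27/5    -3 ]
R3 <- R3 - (-22/17)*R2:  [       0        0    46/17  -100/17 ]
R4 <- R4 - (2/17)*R2:  [      0       0   87/17  -45/17 ]
R4 <- R4 - (87/46)*R3:  [      0       0       0  195/23 ]
Multipliers (in order of application): m_{21} = -4/5, m_{31} = -1/5, m_{41} = 1/5, m_{32} = -22/17, m_{42} = 2/17, m_{43} = 87/46

multipliers: -4/5, -1/5, 1/5, -22/17, 2/17, 87/46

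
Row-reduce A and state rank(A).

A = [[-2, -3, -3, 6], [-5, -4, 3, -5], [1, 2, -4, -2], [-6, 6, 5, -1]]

Row reduction:
R2 <- R2 - (5/2)*R1:  [    0   7/2  21/2   -20 ]
R3 <- R3 - (-1/2)*R1:  [     0    1/2  -11/2      1 ]
R4 <- R4 - (3)*R1:  [   0   15   14  -19 ]
R3 <- R3 - (1/7)*R2:  [    0     0    -7  27/7 ]
R4 <- R4 - (30/7)*R2:  [     0      0    -31  467/7 ]
R4 <- R4 - (31/7)*R3:  [       0        0        0  2432/49 ]
Row echelon form:
[ -2   -3    -3        6 ]
[  0  7/2  21/2      -20 ]
[  0    0    -7     27/7 ]
[  0    0     0  2432/49 ]
Nonzero rows / pivot columns: 4

rank(A) = 4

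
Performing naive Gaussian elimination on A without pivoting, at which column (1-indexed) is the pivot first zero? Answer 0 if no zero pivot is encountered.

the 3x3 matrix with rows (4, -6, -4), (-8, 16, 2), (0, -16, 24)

Naive forward elimination:
R2 <- R2 - (-2)*R1:  [  0   4  -6 ]
R3 <- R3 - (-4)*R2:  [ 0  0  0 ]
Matrix at this point:
[ 4  -6  -4 ]
[ 0   4  -6 ]
[ 0   0   0 ]
Pivot entry (3,3) in the last row is zero and there are no rows below to swap with -> zero pivot in column 3 (A is singular).

first zero-pivot column = 3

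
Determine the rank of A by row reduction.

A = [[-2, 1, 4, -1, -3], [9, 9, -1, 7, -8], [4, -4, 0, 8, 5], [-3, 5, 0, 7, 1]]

rank(A) = 4

Row reduction:
R2 <- R2 - (-9/2)*R1:  [     0   27/2     17    5/2  -43/2 ]
R3 <- R3 - (-2)*R1:  [  0  -2   8   6  -1 ]
R4 <- R4 - (3/2)*R1:  [    0   7/2    -6  17/2  11/2 ]
R3 <- R3 - (-4/27)*R2:  [       0        0   284/27   172/27  -113/27 ]
R4 <- R4 - (7/27)*R2:  [       0        0  -281/27   212/27   299/27 ]
R4 <- R4 - (-281/284)*R3:  [        0         0         0   1005/71  1969/284 ]
Row echelon form:
[ -2     1       4       -1        -3 ]
[  0  27/2      17      5/2     -43/2 ]
[  0     0  284/27   172/27   -113/27 ]
[  0     0       0  1005/71  1969/284 ]
Nonzero rows / pivot columns: 4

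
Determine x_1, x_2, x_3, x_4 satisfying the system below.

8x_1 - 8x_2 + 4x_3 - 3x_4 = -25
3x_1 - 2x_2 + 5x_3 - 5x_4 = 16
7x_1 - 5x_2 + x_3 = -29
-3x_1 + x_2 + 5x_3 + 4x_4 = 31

Forward elimination on [A|b]:
R2 <- R2 - (3/8)*R1:  [     0      1    7/2  -31/8  203/8 ]
R3 <- R3 - (7/8)*R1:  [     0      2   -5/2   21/8  -57/8 ]
R4 <- R4 - (-3/8)*R1:  [     0     -2   13/2   23/8  173/8 ]
R3 <- R3 - (2)*R2:  [      0       0   -19/2    83/8  -463/8 ]
R4 <- R4 - (-2)*R2:  [     0      0   27/2  -39/8  579/8 ]
R4 <- R4 - (-27/19)*R3:  [       0        0        0   375/38  -375/38 ]
Row echelon form:
[ 8  -8      4      -3  |      -25 ]
[ 0   1    7/2   -31/8  |    203/8 ]
[ 0   0  -19/2    83/8  |   -463/8 ]
[ 0   0      0  375/38  |  -375/38 ]
Back-substitution:
x_4 = (-375/38) / (375/38) = -1
x_3 = (-463/8 - (83/8)*(-1)) / (-19/2) = 5
x_2 = (203/8 - (7/2)*(5) - (-31/8)*(-1)) / 1 = 4
x_1 = (-25 - (-8)*(4) - (4)*(5) - (-3)*(-1)) / 8 = -2

(-2, 4, 5, -1)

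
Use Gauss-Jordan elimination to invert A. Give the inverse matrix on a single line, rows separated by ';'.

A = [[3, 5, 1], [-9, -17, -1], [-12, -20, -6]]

inverse = [41/6 5/6 1; -7/2 -1/2 -1/2; -2 0 -1/2]

Gauss-Jordan on [A | I]:
R1 <- (1/3)*R1:  [   1  5/3  1/3  |  1/3    0    0 ]
R2 <- R2 - (-9)*R1:  [  0  -2   2  |   3   1   0 ]
R3 <- R3 - (-12)*R1:  [  0   0  -2  |   4   0   1 ]
R2 <- (1/-2)*R2:  [    0     1    -1  |  -3/2  -1/2     0 ]
R1 <- R1 - (5/3)*R2:  [    1     0     2  |  17/6   5/6     0 ]
R3 <- (1/-2)*R3:  [    0     0     1  |    -2     0  -1/2 ]
R1 <- R1 - (2)*R3:  [    1     0     0  |  41/6   5/6     1 ]
R2 <- R2 - (-1)*R3:  [    0     1     0  |  -7/2  -1/2  -1/2 ]
Right block of [I | A^{-1}] is the inverse:
[ 41/6   5/6     1 ]
[ -7/2  -1/2  -1/2 ]
[   -2     0  -1/2 ]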